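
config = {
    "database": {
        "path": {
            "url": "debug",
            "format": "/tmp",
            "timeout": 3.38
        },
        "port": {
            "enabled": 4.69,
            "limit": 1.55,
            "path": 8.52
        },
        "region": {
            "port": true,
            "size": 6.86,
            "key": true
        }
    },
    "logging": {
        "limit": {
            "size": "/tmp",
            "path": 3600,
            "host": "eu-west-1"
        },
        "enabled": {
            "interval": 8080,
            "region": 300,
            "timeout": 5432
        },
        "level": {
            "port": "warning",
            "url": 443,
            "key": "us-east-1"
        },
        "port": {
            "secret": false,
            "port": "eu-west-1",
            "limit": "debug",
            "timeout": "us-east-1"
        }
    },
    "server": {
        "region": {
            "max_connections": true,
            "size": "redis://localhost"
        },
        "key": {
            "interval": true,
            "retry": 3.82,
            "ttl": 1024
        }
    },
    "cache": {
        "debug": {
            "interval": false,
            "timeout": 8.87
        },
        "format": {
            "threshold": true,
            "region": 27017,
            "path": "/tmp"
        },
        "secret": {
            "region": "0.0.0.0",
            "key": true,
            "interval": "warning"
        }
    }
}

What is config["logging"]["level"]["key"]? "us-east-1"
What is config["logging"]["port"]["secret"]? False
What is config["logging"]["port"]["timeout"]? "us-east-1"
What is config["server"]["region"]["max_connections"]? True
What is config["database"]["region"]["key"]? True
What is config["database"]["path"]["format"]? "/tmp"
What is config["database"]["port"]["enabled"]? 4.69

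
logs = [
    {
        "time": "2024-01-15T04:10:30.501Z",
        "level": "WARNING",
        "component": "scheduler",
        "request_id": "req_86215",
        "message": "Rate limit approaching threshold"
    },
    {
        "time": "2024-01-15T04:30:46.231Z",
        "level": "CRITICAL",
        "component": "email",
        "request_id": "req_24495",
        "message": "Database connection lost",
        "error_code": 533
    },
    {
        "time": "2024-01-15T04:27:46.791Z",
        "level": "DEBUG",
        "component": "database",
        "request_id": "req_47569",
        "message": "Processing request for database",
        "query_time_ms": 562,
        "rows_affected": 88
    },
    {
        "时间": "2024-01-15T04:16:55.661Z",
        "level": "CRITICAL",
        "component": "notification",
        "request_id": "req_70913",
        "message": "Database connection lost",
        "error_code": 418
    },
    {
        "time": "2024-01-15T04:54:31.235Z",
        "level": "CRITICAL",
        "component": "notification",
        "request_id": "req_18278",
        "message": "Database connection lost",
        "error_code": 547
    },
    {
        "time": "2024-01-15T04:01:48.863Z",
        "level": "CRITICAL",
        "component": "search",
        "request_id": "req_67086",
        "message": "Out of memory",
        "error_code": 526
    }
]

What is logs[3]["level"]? "CRITICAL"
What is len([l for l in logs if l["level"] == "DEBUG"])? 1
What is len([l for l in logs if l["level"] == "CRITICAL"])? 4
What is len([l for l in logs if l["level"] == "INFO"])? 0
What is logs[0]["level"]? "WARNING"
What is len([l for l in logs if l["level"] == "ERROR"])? 0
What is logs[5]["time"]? "2024-01-15T04:01:48.863Z"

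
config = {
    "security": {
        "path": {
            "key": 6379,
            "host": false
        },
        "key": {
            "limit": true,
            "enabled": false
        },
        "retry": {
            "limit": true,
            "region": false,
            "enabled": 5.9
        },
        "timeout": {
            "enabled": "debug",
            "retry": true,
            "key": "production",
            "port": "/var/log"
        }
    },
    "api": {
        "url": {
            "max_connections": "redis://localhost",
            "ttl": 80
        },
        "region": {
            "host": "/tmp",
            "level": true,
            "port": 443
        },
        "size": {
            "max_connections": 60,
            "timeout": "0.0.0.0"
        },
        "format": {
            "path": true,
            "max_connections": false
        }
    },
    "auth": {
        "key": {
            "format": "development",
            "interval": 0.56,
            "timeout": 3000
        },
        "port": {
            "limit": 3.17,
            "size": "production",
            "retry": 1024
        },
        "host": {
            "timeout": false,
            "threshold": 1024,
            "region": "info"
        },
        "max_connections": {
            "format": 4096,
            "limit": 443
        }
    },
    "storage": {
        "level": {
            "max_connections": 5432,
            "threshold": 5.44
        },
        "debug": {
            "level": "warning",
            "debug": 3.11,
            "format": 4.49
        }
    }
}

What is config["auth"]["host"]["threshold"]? 1024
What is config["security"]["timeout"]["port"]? "/var/log"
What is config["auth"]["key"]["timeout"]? 3000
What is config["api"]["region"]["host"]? "/tmp"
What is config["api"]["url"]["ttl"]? 80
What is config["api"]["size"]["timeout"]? "0.0.0.0"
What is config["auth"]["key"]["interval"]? 0.56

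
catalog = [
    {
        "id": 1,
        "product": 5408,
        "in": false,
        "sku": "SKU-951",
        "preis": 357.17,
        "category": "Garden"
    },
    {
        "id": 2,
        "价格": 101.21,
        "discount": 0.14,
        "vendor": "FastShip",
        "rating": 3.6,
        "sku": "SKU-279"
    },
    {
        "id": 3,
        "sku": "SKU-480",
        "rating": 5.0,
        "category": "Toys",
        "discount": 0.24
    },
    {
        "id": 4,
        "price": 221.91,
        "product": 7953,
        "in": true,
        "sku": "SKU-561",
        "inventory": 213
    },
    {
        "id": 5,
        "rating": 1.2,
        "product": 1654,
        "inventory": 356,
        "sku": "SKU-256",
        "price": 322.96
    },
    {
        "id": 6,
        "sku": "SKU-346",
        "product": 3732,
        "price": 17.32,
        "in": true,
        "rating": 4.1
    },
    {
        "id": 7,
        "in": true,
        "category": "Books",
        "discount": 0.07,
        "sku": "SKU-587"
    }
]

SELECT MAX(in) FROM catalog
True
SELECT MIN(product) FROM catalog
1654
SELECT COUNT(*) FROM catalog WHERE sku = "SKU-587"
1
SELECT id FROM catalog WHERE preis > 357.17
[]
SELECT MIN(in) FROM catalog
False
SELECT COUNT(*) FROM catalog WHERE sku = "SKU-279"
1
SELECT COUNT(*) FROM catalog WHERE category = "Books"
1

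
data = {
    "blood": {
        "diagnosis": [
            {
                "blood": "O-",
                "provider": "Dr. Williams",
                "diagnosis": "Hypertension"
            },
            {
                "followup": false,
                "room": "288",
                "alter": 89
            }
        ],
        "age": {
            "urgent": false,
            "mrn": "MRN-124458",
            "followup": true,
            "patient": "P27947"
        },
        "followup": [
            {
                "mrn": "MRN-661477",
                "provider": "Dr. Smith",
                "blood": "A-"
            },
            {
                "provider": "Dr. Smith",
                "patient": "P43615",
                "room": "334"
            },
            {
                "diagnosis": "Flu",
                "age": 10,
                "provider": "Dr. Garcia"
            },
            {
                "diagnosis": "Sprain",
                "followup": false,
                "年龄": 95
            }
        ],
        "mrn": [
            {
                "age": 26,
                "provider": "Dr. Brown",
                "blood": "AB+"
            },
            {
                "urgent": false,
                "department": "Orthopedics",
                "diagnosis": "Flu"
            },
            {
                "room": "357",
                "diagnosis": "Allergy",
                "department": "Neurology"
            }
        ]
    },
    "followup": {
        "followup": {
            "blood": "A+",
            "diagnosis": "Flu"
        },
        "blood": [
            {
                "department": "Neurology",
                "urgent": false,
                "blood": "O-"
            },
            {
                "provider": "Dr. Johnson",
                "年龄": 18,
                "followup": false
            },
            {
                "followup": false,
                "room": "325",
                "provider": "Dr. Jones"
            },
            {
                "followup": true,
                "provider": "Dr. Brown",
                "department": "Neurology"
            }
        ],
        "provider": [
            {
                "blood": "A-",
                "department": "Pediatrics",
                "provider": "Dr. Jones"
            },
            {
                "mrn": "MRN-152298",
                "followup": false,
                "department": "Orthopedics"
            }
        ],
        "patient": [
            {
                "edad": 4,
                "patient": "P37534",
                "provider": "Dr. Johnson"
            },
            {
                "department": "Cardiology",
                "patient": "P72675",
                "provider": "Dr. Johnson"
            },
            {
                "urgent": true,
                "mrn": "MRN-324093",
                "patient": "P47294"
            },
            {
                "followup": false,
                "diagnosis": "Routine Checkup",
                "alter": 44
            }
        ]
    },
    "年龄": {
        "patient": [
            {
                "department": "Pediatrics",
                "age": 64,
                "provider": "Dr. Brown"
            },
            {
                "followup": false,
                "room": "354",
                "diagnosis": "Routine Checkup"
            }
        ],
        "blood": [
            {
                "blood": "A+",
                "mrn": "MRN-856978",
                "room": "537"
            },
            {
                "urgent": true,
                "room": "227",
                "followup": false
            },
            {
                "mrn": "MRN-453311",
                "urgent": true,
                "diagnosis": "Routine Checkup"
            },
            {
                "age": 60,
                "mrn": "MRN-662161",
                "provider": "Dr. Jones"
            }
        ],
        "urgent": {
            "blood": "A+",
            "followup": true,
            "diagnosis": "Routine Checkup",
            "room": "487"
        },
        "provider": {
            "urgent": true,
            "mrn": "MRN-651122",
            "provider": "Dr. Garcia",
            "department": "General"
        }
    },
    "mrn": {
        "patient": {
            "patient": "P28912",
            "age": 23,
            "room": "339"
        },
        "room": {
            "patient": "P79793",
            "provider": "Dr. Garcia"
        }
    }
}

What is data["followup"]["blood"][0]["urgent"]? False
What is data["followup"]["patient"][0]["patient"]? "P37534"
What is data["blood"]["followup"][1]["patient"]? "P43615"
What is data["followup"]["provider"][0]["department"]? "Pediatrics"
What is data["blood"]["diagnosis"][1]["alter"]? 89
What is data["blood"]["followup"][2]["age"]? 10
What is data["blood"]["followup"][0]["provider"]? "Dr. Smith"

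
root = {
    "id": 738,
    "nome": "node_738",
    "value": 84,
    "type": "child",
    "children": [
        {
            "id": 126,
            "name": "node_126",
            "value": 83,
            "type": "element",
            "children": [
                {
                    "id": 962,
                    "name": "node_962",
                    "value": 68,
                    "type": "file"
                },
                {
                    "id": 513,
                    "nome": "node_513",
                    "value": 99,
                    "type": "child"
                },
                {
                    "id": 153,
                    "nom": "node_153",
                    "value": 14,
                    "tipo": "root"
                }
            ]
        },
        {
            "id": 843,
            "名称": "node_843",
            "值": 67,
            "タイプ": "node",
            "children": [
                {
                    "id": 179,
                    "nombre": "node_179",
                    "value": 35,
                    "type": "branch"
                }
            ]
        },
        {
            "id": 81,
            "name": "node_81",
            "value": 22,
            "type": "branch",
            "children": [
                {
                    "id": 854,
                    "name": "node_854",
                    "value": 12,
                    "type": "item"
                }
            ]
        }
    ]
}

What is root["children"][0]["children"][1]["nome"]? "node_513"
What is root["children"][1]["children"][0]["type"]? "branch"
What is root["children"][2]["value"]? 22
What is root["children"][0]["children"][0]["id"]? 962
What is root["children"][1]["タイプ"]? "node"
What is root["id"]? 738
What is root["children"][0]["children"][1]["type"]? "child"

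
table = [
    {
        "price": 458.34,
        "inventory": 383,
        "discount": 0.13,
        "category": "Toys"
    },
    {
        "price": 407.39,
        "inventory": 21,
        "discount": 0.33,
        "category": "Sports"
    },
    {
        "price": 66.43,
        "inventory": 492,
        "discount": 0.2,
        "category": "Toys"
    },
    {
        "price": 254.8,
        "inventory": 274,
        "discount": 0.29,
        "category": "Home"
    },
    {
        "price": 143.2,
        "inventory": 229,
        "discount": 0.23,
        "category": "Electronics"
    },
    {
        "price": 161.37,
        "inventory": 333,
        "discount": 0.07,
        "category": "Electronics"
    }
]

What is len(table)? 6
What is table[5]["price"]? 161.37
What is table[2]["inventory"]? 492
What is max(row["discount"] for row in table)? 0.33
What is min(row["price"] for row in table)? 66.43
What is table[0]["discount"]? 0.13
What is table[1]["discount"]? 0.33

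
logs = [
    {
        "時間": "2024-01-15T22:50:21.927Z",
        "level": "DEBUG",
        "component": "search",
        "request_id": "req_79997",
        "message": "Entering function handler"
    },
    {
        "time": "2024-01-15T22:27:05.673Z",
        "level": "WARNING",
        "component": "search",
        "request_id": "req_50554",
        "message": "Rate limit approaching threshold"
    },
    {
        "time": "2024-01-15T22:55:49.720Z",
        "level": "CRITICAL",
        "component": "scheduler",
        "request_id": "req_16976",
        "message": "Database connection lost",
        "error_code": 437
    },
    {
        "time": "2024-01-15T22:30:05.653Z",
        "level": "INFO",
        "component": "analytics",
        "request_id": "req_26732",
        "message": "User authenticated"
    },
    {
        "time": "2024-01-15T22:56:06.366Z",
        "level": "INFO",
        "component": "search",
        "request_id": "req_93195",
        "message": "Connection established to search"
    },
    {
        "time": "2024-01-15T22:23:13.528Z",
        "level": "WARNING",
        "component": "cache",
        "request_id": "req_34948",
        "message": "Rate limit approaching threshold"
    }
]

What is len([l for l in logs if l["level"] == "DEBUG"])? 1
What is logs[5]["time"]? "2024-01-15T22:23:13.528Z"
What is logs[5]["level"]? "WARNING"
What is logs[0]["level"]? "DEBUG"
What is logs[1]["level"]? "WARNING"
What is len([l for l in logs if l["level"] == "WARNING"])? 2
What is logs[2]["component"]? "scheduler"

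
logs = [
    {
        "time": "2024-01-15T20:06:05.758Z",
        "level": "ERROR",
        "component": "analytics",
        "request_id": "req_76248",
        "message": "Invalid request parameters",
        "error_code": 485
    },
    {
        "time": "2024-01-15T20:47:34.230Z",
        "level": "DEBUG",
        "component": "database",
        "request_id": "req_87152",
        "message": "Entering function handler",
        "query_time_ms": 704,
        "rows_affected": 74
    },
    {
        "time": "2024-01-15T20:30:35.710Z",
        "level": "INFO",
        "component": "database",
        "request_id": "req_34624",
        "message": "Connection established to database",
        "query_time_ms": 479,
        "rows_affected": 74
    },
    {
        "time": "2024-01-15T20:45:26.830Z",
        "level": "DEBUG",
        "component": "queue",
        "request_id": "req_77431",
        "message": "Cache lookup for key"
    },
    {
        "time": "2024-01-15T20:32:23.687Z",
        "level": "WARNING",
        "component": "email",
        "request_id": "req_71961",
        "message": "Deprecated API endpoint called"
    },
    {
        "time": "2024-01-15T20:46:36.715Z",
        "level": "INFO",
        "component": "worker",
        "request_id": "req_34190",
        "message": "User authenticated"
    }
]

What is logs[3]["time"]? "2024-01-15T20:45:26.830Z"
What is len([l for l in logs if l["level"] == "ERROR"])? 1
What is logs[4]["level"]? "WARNING"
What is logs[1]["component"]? "database"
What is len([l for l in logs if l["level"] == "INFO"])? 2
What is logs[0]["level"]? "ERROR"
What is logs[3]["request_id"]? "req_77431"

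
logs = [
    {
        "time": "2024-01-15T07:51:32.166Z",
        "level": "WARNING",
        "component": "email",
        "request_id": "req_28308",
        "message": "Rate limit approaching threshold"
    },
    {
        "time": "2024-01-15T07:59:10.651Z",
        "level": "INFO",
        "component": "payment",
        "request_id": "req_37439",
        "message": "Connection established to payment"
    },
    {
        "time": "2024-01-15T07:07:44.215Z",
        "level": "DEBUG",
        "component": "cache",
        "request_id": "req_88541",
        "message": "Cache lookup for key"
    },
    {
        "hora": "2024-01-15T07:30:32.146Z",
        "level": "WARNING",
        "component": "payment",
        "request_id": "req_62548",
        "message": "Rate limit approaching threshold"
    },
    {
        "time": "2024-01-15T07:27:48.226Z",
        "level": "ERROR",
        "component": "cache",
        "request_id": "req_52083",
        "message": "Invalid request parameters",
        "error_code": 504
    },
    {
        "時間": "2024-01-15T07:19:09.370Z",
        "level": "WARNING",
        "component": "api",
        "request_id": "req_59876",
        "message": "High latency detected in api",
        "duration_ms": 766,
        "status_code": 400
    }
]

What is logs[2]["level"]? "DEBUG"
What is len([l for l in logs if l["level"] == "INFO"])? 1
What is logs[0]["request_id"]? "req_28308"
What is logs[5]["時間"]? "2024-01-15T07:19:09.370Z"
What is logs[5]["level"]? "WARNING"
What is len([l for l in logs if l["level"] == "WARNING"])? 3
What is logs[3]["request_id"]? "req_62548"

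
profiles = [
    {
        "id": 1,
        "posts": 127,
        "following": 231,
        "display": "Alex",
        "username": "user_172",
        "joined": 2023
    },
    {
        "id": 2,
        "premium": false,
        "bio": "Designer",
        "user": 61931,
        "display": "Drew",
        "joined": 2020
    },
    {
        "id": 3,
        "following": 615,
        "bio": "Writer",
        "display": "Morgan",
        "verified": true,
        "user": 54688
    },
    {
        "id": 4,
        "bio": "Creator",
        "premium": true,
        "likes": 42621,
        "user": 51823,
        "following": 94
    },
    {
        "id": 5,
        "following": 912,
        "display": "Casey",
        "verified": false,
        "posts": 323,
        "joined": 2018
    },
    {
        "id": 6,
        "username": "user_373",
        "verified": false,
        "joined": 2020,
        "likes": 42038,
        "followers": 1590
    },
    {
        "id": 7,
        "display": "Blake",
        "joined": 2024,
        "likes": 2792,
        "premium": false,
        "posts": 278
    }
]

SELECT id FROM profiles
[1, 2, 3, 4, 5, 6, 7]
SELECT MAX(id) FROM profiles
7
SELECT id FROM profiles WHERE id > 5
[6, 7]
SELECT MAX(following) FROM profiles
912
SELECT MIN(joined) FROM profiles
2018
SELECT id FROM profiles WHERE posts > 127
[5, 7]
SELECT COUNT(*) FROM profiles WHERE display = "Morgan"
1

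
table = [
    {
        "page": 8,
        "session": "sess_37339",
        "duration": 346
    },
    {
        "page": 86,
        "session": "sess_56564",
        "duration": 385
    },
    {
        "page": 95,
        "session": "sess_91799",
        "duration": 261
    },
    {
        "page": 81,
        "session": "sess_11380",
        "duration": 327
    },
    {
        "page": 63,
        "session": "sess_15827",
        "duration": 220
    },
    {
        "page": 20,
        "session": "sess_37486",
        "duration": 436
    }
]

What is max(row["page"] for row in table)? 95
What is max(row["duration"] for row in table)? 436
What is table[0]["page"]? 8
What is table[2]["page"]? 95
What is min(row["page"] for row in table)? 8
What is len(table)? 6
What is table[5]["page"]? 20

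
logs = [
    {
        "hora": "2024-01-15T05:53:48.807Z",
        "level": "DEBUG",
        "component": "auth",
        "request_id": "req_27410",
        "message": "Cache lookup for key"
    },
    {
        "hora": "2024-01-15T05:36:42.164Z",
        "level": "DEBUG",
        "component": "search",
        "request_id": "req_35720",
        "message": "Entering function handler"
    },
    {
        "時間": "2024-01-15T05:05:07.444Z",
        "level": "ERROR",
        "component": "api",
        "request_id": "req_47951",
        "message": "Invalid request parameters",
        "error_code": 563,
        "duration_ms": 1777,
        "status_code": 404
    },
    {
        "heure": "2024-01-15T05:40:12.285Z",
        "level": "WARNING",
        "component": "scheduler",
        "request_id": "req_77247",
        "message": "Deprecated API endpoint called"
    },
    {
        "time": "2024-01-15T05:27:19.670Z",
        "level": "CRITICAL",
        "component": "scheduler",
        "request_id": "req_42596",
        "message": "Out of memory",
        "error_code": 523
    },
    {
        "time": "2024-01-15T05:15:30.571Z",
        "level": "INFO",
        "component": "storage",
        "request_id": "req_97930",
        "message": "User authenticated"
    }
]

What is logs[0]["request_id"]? "req_27410"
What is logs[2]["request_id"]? "req_47951"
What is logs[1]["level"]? "DEBUG"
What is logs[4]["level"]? "CRITICAL"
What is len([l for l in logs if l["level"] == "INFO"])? 1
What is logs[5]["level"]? "INFO"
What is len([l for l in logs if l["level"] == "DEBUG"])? 2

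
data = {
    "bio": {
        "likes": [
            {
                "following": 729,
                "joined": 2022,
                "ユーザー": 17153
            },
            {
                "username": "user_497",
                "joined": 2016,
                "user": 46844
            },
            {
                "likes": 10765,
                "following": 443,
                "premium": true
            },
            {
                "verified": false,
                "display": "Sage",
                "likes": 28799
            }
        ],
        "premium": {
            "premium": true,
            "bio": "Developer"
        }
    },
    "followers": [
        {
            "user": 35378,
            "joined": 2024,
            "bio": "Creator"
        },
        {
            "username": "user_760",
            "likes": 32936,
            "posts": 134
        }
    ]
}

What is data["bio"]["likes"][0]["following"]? 729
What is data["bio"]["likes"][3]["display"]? "Sage"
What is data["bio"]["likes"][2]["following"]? 443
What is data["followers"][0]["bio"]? "Creator"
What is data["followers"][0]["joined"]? 2024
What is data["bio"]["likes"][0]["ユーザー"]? 17153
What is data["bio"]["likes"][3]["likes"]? 28799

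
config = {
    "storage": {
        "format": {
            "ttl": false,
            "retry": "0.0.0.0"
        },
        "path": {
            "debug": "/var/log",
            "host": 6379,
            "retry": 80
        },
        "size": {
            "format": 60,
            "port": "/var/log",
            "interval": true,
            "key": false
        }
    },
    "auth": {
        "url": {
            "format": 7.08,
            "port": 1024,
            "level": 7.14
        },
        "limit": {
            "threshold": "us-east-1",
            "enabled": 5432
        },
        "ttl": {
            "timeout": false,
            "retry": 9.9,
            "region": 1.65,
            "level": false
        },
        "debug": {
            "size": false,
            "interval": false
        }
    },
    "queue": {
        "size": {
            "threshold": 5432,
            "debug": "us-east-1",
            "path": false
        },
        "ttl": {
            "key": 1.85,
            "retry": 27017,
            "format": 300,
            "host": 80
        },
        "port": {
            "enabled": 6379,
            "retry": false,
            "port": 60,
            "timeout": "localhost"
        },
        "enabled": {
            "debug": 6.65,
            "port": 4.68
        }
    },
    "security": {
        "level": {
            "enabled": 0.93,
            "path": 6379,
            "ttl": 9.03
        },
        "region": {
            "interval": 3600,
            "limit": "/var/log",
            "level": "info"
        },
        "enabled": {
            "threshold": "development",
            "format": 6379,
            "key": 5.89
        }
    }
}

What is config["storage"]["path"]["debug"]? "/var/log"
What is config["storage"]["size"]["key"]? False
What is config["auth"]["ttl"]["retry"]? 9.9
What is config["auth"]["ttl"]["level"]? False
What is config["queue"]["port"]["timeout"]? "localhost"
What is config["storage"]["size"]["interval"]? True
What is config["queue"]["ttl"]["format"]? 300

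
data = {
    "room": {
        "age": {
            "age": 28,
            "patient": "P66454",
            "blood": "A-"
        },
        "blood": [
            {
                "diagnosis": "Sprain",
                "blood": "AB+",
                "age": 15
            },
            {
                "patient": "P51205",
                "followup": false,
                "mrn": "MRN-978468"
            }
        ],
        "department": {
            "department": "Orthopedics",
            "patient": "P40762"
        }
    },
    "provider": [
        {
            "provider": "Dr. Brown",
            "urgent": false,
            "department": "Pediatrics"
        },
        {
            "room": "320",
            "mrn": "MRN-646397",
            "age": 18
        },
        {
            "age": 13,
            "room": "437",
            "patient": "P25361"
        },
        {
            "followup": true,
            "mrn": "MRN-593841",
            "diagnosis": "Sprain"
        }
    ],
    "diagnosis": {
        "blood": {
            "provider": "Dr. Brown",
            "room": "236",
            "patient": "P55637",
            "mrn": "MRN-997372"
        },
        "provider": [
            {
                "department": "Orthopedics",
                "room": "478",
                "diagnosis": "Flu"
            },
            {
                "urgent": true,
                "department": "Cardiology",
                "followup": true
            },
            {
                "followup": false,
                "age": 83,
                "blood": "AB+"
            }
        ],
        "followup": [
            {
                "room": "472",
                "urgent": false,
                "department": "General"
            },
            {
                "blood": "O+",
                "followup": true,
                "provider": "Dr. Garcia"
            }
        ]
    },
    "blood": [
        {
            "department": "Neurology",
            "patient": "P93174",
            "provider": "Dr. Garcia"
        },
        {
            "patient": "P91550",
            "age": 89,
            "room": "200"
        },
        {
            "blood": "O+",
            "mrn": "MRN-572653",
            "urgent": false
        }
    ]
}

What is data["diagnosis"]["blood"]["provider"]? "Dr. Brown"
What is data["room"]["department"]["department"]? "Orthopedics"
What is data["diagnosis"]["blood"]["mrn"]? "MRN-997372"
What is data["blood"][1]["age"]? 89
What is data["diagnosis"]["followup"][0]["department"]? "General"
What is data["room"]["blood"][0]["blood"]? "AB+"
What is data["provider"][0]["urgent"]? False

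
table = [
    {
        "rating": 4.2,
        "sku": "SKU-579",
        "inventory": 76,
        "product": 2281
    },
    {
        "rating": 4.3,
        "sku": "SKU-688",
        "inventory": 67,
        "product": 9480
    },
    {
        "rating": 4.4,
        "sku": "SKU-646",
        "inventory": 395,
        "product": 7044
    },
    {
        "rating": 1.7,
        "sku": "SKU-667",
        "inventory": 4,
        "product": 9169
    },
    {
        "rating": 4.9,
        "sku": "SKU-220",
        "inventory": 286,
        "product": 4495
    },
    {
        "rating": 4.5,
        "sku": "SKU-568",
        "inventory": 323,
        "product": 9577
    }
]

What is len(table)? 6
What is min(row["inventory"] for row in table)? 4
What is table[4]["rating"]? 4.9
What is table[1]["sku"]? "SKU-688"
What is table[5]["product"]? 9577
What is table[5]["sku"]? "SKU-568"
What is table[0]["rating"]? 4.2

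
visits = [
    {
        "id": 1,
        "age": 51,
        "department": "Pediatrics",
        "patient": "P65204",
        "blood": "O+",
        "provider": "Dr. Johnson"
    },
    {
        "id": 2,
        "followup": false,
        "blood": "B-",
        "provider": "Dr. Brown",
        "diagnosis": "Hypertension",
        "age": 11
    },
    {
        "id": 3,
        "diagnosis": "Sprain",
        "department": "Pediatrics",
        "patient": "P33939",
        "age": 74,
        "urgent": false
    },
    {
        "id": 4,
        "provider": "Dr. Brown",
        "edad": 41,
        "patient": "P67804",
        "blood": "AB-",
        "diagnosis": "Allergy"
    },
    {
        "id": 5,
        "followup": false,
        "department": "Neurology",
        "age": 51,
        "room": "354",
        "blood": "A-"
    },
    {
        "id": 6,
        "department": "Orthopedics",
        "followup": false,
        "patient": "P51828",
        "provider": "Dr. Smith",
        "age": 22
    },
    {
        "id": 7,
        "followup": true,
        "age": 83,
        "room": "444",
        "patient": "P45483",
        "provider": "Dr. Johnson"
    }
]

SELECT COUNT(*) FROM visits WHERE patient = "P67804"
1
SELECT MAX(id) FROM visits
7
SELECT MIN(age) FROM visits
11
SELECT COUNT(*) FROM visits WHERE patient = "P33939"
1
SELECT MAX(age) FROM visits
83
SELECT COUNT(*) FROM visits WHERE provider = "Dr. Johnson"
2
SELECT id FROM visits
[1, 2, 3, 4, 5, 6, 7]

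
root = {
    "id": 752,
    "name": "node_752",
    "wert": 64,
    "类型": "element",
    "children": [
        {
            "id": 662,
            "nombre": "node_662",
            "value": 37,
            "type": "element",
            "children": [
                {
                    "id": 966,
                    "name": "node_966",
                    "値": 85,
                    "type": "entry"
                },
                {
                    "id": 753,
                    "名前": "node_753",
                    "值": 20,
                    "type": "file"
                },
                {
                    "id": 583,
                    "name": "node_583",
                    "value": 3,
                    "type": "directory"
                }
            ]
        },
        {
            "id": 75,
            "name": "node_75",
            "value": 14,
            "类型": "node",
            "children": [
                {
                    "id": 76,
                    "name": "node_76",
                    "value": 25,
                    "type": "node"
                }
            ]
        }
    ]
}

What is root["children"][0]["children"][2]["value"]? 3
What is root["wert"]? 64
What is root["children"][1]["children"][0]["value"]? 25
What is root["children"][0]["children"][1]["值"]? 20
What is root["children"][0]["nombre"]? "node_662"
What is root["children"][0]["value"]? 37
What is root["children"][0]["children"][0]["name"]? "node_966"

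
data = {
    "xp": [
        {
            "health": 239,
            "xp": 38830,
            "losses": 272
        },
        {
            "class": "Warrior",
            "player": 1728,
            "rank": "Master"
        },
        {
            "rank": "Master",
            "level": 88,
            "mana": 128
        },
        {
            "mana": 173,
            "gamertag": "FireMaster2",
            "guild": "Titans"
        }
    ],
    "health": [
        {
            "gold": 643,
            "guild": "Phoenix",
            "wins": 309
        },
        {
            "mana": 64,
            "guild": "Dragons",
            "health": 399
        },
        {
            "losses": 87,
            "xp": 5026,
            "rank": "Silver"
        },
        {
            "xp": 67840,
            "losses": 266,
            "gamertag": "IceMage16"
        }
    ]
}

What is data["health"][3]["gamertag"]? "IceMage16"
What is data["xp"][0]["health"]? 239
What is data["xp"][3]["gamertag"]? "FireMaster2"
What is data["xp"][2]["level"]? 88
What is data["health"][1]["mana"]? 64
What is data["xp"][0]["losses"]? 272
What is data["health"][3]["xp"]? 67840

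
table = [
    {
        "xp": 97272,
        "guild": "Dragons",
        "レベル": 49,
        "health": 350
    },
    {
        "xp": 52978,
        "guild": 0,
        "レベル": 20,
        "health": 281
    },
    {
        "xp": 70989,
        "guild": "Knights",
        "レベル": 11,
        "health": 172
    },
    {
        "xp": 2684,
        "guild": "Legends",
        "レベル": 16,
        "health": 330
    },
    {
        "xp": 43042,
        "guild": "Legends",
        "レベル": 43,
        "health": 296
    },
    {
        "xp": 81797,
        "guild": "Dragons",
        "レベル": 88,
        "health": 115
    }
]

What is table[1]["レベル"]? 20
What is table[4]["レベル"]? 43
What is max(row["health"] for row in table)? 350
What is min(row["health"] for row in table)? 115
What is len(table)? 6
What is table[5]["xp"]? 81797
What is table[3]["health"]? 330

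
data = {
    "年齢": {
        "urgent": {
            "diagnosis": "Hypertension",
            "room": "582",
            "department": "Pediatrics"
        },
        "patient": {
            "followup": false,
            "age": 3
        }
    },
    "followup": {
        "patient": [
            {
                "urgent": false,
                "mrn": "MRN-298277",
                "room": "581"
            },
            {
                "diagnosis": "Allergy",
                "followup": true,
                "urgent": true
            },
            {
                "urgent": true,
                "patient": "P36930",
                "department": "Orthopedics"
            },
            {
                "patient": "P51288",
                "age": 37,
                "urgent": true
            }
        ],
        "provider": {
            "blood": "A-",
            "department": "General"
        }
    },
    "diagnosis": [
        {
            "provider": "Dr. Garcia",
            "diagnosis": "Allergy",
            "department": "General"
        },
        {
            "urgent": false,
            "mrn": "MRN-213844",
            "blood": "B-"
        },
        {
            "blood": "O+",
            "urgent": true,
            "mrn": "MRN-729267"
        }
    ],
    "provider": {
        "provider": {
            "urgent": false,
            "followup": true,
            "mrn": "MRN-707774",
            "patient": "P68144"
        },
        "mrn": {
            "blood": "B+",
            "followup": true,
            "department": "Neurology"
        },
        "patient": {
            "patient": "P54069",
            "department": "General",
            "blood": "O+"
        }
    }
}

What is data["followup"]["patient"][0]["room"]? "581"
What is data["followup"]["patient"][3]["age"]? 37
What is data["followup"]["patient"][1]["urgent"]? True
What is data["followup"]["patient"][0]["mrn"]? "MRN-298277"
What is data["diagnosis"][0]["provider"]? "Dr. Garcia"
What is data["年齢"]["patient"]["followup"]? False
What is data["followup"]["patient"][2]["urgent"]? True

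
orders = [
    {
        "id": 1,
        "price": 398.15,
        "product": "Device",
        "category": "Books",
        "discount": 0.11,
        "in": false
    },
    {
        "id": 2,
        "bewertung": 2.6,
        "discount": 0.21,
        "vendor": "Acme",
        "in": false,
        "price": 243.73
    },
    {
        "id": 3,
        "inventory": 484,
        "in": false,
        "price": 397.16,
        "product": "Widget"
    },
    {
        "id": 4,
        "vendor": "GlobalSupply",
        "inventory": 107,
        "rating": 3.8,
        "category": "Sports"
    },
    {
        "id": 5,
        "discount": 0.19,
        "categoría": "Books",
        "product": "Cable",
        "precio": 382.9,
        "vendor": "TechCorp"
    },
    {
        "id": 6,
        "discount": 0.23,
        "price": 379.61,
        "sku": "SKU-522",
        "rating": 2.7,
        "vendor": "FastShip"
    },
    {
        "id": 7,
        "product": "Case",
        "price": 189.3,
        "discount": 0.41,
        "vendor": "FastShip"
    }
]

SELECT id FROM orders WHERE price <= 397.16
[2, 3, 6, 7]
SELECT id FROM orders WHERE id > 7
[]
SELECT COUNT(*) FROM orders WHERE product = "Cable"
1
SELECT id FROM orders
[1, 2, 3, 4, 5, 6, 7]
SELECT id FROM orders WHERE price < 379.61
[2, 7]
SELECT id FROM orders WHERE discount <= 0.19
[1, 5]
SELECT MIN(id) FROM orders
1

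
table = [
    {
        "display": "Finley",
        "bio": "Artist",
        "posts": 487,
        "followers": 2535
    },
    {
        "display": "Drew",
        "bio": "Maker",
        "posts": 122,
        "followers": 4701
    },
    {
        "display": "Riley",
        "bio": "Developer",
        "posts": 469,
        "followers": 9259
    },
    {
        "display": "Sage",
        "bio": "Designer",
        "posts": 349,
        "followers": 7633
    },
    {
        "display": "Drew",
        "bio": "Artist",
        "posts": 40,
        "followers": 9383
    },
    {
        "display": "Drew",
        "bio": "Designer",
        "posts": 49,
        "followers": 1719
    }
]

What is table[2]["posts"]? 469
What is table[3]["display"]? "Sage"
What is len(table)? 6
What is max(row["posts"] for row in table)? 487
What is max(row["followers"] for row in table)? 9383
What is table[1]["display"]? "Drew"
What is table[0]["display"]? "Finley"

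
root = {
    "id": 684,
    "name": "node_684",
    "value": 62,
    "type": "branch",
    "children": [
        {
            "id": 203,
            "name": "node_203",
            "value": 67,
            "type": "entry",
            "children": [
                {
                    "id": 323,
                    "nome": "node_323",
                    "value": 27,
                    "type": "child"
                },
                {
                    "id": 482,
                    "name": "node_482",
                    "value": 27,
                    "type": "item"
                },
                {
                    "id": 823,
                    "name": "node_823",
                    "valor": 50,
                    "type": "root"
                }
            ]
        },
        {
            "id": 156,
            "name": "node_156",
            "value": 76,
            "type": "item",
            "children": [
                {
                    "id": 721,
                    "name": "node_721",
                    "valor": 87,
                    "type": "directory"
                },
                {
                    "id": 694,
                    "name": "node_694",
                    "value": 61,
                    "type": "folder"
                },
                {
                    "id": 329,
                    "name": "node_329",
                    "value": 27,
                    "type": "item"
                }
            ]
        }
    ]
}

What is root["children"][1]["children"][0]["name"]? "node_721"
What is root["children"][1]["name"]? "node_156"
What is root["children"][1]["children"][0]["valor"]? 87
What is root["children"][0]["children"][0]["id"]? 323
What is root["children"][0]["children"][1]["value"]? 27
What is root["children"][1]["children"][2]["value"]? 27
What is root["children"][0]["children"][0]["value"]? 27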